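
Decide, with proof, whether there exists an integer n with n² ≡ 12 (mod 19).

Since (19 − n)² ≡ n² (mod 19), it suffices to square n = 0, 1, …, 9: the residues are 0, 1, 4, 9, 16, 6, 17, 11, 7, 5.
So the quadratic residues mod 19 are {0, 1, 4, 5, 6, 7, 9, 11, 16, 17}, and 12 is not among them.
Hence no integer n has n² ≡ 12 (mod 19).

No, no such integer exists.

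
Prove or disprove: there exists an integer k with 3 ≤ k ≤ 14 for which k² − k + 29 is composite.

k = 13

At k = 13: 13² − 13 + 29 = 185 = 5·37, which is composite.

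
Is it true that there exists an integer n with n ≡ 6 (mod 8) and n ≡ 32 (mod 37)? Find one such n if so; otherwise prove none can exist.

n = 254

The moduli 8 and 37 are coprime, so by the Chinese Remainder Theorem a unique solution modulo 296 exists.
Any solution of the first congruence is n = 6 + 8t; substituting into the second, 8t ≡ 32 − 6 ≡ 26 (mod 37).
Note 8·14 = 112 ≡ 1 (mod 37) (as 112 − 1 = 3·37), so 8⁻¹ ≡ 14.
Multiplying by 14: t ≡ 14·26 = 364 ≡ 31 (mod 37).
Taking t = 31 gives n = 6 + 8·31 = 254.
Indeed 254 ≡ 6 (mod 8) and 254 ≡ 32 (mod 37).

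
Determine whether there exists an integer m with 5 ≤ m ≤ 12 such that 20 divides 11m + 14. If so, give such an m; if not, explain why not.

m = 6

At m = 5 the value 69 is not a multiple of 20. At m = 6 we get 11·6 + 14 = 80, and 80 = 20·4.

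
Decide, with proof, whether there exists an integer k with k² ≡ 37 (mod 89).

No such integer exists.

Apply Euler's criterion with the prime 89: 37 is a quadratic residue iff 37^44 ≡ 1 (mod 89), and a non-residue iff it is ≡ −1.
Repeated squaring mod 89: 37^2 = 1369 ≡ 34; 37^4 ≡ 34² = 1156 ≡ 88; 37^8 ≡ 88² = 7744 ≡ 1; 37^16 ≡ 1² = 1 ≡ 1; 37^32 ≡ 1² = 1 ≡ 1.
Since 44 = 32 + 8 + 4, 37^44 ≡ 1 · 1 · 88; multiplying out mod 89: 1·1 = 1 ≡ 1, then 1·88 = 88 ≡ 88. Thus 37^44 ≡ 88 ≡ −1 (mod 89).
By Euler's criterion 37 is a quadratic non-residue mod 89: no k satisfies k² ≡ 37 (mod 89).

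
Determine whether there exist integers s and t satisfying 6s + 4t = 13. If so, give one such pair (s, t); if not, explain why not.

Both 6 and 4 are divisible by gcd(6, 4) = 2, hence so is any combination 6s + 4t.
But 13 is not a multiple of 2 (it leaves remainder 1).
Hence no integers s, t satisfy the equation.

No such integers exist.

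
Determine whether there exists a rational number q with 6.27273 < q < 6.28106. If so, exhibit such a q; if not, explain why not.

q = 113/18

Scale by 18: the interval becomes (112.90914, 113.05908), which contains the integer 113.
So q = 113/18 works: it is a ratio of integers, and dividing 18·6.27273 < 113 < 18·6.28106 through by 18 gives 6.27273 < 113/18 < 6.28106.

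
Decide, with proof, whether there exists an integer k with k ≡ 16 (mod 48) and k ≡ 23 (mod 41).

k = 64

gcd(48, 41) = 1, so the Chinese Remainder Theorem guarantees exactly one residue class mod 1968 satisfying both.
Any solution of the first congruence is k = 16 + 48t; substituting into the second, 48t ≡ 23 − 16 ≡ 7 (mod 41).
48 ≡ 7 (mod 41), so this reads 7t ≡ 7 (mod 41). To invert 7 modulo 41: 41 = 5·7 + 6, 7 = 1·6 + 1, 6 = 6·1 + 0, and unwinding, 1 = 7 − 1·6 = 7 − (41 − 5·7) = −41 + 6·7. Thus 7⁻¹ ≡ 6 (mod 41).
Multiplying by 6: t ≡ 6·7 = 42 ≡ 1 (mod 41).
Taking t = 1 gives k = 16 + 48·1 = 64.
Verify: 64 = 1·48 + 16 and 64 = 1·41 + 23. ✓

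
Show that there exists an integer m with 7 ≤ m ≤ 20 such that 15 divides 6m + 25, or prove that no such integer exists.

No, no such integer m in that range exists.

At m = 7, 6·7 + 25 = 67 ≡ 7 (mod 15), and each step in m adds 6, giving residues 7, 13, 4, 10, 1, 7, 13, 4, 10, 1, 7, 13, 4, 10 for m = 7, 8, …, 20.
The residue 0 does not occur, so no m in [7, 20] makes 6m + 25 a multiple of 15.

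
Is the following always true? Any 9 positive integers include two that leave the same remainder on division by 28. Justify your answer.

Take the 9 consecutive integers 35, 36, …, 43: their residues mod 28 are all distinct because 9 ≤ 28.
Hence this collection has no pair with equal remainders mod 28, disproving the claim.

No; for instance {35, 36, 37, 38, 39, 40, 41, 42, 43} is a counterexample.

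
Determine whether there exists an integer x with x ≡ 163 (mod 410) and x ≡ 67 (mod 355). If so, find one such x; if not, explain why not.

No, no such integer exists.

gcd(410, 355) = 5. If x ≡ 163 (mod 410) and x ≡ 67 (mod 355), then x ≡ 163 (mod 5) and x ≡ 67 (mod 5).
However 163 ≡ 3 and 67 ≡ 2 (mod 5), and 3 ≠ 2.
Therefore no such x exists.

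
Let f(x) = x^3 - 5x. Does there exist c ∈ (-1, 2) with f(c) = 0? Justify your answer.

f(-1) = 4 and f(2) = -2, which have opposite signs.
f is continuous everywhere (it is a polynomial), in particular on [-1, 2].
By the Intermediate Value Theorem, f takes the value 0 somewhere in the open interval.

Such a root exists.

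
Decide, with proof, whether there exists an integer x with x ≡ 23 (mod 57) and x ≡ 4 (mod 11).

x = 422

Since 57 and 11 share no common factor, CRT says the pair of congruences has a solution (unique mod 627).
Write x = 23 + 57t and require 23 + 57t ≡ 4 (mod 11), i.e. 57t ≡ 3 (mod 11).
57 ≡ 2 (mod 11), so this reads 2t ≡ 3 (mod 11). Note 2·6 = 12 ≡ 1 (mod 11) (as 12 − 1 = 1·11), so 2⁻¹ ≡ 6.
Multiplying by 6: t ≡ 6·3 = 18 ≡ 7 (mod 11).
Taking t = 7 gives x = 23 + 57·7 = 422.
Indeed 422 ≡ 23 (mod 57) and 422 ≡ 4 (mod 11).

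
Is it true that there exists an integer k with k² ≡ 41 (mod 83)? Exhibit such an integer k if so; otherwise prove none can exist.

k = 37

Take k = 37. Then 37² = 1369 = 16·83 + 41, so 37² ≡ 41 (mod 83).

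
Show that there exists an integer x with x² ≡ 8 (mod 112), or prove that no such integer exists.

Work modulo the divisor 16 of 112. If x² ≡ 8 (mod 112) then x² ≡ 8 (mod 16).
Computing x² mod 16 for x = 0, 1, …, 8 (enough, by the symmetry x ↦ 16 − x) gives 0, 1, 4, 9, 0, 9, 4, 1, 0.
The set of squares mod 16 is therefore {0, 1, 4, 9}, which does not contain 8.
Therefore x² ≡ 8 (mod 112) has no solution.

No such integer exists.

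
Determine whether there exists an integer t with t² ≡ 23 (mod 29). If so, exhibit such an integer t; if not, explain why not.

t = 20

Take t = 20. Then 20² = 400 = 13·29 + 23, so 20² ≡ 23 (mod 29).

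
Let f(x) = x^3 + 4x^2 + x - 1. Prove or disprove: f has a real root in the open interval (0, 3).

f(0) = -1 and f(3) = 65, which have opposite signs.
f is continuous everywhere (it is a polynomial), in particular on [0, 3].
By the Intermediate Value Theorem, f takes the value 0 somewhere in the open interval.

Yes, f has a root in the interval.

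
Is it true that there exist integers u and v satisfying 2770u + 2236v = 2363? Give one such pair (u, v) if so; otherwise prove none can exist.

There are no such integers.

Both 2770 and 2236 are divisible by gcd(2770, 2236) = 2, hence so is any combination 2770u + 2236v.
But 2363 = 2·1181 + 1, so 2 ∤ 2363.
So the equation is unsolvable over ℤ.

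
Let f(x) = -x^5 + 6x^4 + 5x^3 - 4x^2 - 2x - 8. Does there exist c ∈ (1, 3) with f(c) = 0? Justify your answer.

Yes, f has a root in the interval.

f(1) = -4 and f(3) = 328, which have opposite signs.
Since f is a polynomial it is continuous on [1, 3].
By the Intermediate Value Theorem f must vanish at some point of (1, 3).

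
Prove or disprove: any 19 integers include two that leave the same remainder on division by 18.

Partition the integers by their residue mod 18; there are 18 classes.
Placing 19 integers into 18 classes, some class receives at least two — say a and b.
That is, a and b leave the same remainder on division by 18, as claimed.

True.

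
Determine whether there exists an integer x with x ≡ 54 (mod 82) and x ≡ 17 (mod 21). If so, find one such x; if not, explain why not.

x = 710

The moduli 82 and 21 are coprime, so by the Chinese Remainder Theorem a unique solution modulo 1722 exists.
Any solution of the first congruence is x = 54 + 82t; substituting into the second, 82t ≡ 17 − 54 ≡ 5 (mod 21).
82 ≡ 19 (mod 21), so this reads 19t ≡ 5 (mod 21). To invert 19 modulo 21: 21 = 1·19 + 2, 19 = 9·2 + 1, 2 = 2·1 + 0, and unwinding, 1 = 19 − 9·2 = 19 − 9·(21 − 1·19) = −9·21 + 10·19. Thus 19⁻¹ ≡ 10 (mod 21).
Therefore t ≡ 10·5 = 50 ≡ 8 (mod 21).
Taking t = 8 gives x = 54 + 82·8 = 710.
Verify: 710 = 8·82 + 54 and 710 = 33·21 + 17. ✓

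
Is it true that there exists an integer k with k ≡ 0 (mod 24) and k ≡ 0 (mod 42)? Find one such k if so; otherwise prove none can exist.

gcd(24, 42) = 6. A simultaneous solution exists iff 0 ≡ 0 (mod 6); here 0 mod 6 = 0 = 0 mod 6, so it does.
In fact k = 0 itself already satisfies 0 mod 42 = 0.
Indeed 0 ≡ 0 (mod 24) and 0 ≡ 0 (mod 42).

k = 0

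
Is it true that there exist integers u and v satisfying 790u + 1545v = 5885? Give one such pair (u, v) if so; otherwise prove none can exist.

Every value of 790u + 1545v is a multiple of gcd(790, 1545) = 5; since 5 ∣ 5885, solutions exist.
Dividing through by 5 reduces the equation to 158u + 309v = 1177.
Euclidean algorithm: 309 = 1·158 + 151, 158 = 1·151 + 7, 151 = 21·7 + 4, 7 = 1·4 + 3, 4 = 1·3 + 1, 3 = 3·1 + 0.
Working back up the chain: 1 = 4 − 1·3 = 4 − (7 − 1·4) = −7 + 2·4 = −7 + 2·(151 − 21·7) = 2·151 − 43·7 = 2·151 − 43·(158 − 1·151) = −43·158 + 45·151 = −43·158 + 45·(309 − 1·158) = 45·309 − 88·158. So 158·(-88) + 309·45 = 1.
Multiplying through by 1177: u = (-88)·1177 = -103576, v = 45·1177 = 52965 is a solution.
Shifting by a multiple of (309, −158) keeps it a solution: u = -103576 + 336·309 = 248, v = 52965 − 336·158 = -123.
Indeed 790·248 + 1545·(-123) = 195920 − 190035 = 5885.

u = 248, v = -123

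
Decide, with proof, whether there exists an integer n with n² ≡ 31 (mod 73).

No such integer exists.

Apply Euler's criterion with the prime 73: 31 is a quadratic residue iff 31^36 ≡ 1 (mod 73), and a non-residue iff it is ≡ −1.
Squaring successively (mod 73): 31^2 = 961 ≡ 12; 31^4 ≡ 12² = 144 ≡ 71; 31^8 ≡ 71² = 5041 ≡ 4; 31^16 ≡ 4² = 16 ≡ 16; 31^32 ≡ 16² = 256 ≡ 37.
Since 36 = 32 + 4, 31^36 ≡ 37 · 71; multiplying out mod 73: 37·71 = 2627 ≡ 72. Thus 31^36 ≡ 72 ≡ −1 (mod 73).
By Euler's criterion 31 is a quadratic non-residue mod 73: no n satisfies n² ≡ 31 (mod 73).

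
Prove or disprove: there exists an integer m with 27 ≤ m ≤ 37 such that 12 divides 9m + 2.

At m = 27, 9·27 + 2 = 245 ≡ 5 (mod 12), and each step in m adds 9, giving residues 5, 2, 11, 8, 5, 2, 11, 8, 5, 2, 11 for m = 27, 28, …, 37.
Since 0 is absent from this list, 12 ∤ 9m + 2 for every m with 27 ≤ m ≤ 37.

There is no such integer m in that range.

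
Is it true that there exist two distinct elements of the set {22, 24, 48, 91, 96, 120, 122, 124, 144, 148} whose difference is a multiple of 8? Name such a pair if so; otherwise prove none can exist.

Both 24 and 48 leave remainder 0 on division by 8; their difference 24 = 3·8 is a multiple of 8.

The pair (24, 48) works.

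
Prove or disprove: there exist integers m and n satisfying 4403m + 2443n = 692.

No such integers exist.

gcd(4403, 2443) = 7, so every integer of the form 4403m + 2443n is a multiple of 7.
But 692 = 7·98 + 6, so 7 ∤ 692.
So the equation is unsolvable over ℤ.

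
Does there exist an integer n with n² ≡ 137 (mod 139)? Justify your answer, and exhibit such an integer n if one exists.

n = 89

Take n = 89. Then 89² = 7921 = 56·139 + 137, so 89² ≡ 137 (mod 139).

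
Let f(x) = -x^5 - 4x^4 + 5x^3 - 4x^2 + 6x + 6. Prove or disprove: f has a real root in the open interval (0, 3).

Yes, f has a root in the interval.

f(0) = 6 and f(3) = -444, which have opposite signs.
f is continuous everywhere (it is a polynomial), in particular on [0, 3].
By the Intermediate Value Theorem f must vanish at some point of (0, 3).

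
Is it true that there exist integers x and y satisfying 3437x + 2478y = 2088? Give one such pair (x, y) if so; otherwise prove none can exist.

Both 3437 and 2478 are divisible by gcd(3437, 2478) = 7, hence so is any combination 3437x + 2478y.
But 2088 is not a multiple of 7 (it leaves remainder 2).
Therefore 3437x + 2478y = 2088 has no solution in integers.

There are no such integers.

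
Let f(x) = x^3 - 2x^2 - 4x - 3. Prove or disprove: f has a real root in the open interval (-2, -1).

f(-2) = -11 and f(-1) = -2, both negative, so a sign-change argument is unavailable; we show f keeps this sign on the whole interval.
Shift to the endpoint -1: with x = -1 − u (0 < u < 1), one computes f(-1 − u) = -u^3 - 5u^2 - 3u - 2.
The nonzero coefficients here are all negative, so for u > 0 every term is negative (or zero), and the constant term -2 is strictly negative.
Therefore f(x) < 0 throughout (-2, -1), and f has no zero there.

No such root exists.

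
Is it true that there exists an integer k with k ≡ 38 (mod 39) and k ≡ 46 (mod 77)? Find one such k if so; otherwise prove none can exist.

Since 39 and 77 share no common factor, CRT says the pair of congruences has a solution (unique mod 3003).
Any solution of the first congruence is k = 38 + 39t; substituting into the second, 39t ≡ 46 − 38 ≡ 8 (mod 77).
Invert 39 mod 77 by the Euclidean algorithm: 77 = 1·39 + 38, 39 = 1·38 + 1, 38 = 38·1 + 0; back-substituting, 1 = 39 − 1·38 = 39 − (77 − 1·39) = −77 + 2·39. Hence 39·2 ≡ 1, so 39⁻¹ ≡ 2 (mod 77).
Therefore t ≡ 2·8 = 16 (mod 77).
With t = 16: k = 38 + 39·16 = 662.
Indeed 662 ≡ 38 (mod 39) and 662 ≡ 46 (mod 77).

k = 662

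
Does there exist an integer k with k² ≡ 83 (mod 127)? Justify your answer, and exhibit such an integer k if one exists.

There is no such integer.

Apply Euler's criterion with the prime 127: 83 is a quadratic residue iff 83^63 ≡ 1 (mod 127), and a non-residue iff it is ≡ −1.
Squaring successively (mod 127): 83^2 = 6889 ≡ 31; 83^4 ≡ 31² = 961 ≡ 72; 83^8 ≡ 72² = 5184 ≡ 104; 83^16 ≡ 104² = 10816 ≡ 21; 83^32 ≡ 21² = 441 ≡ 60.
Since 63 = 32 + 16 + 8 + 4 + 2 + 1, 83^63 ≡ 60 · 21 · 104 · 72 · 31 · 83; multiplying out mod 127: 60·21 = 1260 ≡ 117, then 117·104 = 12168 ≡ 103, then 103·72 = 7416 ≡ 50, then 50·31 = 1550 ≡ 26, then 26·83 = 2158 ≡ 126. Thus 83^63 ≡ 126 ≡ −1 (mod 127).
By Euler's criterion 83 is a quadratic non-residue mod 127: no k satisfies k² ≡ 83 (mod 127).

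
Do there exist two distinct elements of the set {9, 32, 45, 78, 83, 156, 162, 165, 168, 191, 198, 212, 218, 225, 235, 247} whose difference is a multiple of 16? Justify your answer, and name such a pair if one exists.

Two integers differ by a multiple of 16 exactly when they have the same residue mod 16. The residues are 9↦9, 32↦0, 45↦13, 78↦14, 83↦3, 156↦12, 162↦2, 165↦5, 168↦8, 191↦15, 198↦6, 212↦4, 218↦10, 225↦1, 235↦11, 247↦7.
No residue repeats among the 16 elements, so no pair has difference ≡ 0 (mod 16).

There is no such pair.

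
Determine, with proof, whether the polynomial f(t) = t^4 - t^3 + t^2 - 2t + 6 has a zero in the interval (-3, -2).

The endpoint values f(-3) = 129 and f(-2) = 38 are both positive. Claim: f(t) > 0 for every t in (-3, -2).
Shift to the endpoint -2: with t = -2 − u (0 < u < 1), one computes f(-2 − u) = u^4 + 9u^3 + 31u^2 + 50u + 38.
All 5 nonzero coefficients of this polynomial in u are positive; hence for u > 0 the value is a sum of positive terms (the constant 38 among them).
Therefore f(t) > 0 throughout (-3, -2), and f has no zero there.

f has no root in that interval.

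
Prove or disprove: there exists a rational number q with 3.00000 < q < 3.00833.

q = 364/121

Scale by 121: the interval becomes (363.00000, 364.00793), which contains the integer 364.
So q = 364/121 works: it is a ratio of integers, and dividing 121·3.00000 < 364 < 121·3.00833 through by 121 gives 3.00000 < 364/121 < 3.00833.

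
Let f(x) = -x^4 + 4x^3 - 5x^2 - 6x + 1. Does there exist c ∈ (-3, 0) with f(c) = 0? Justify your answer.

Yes, such a c exists.

f(-3) = -215 and f(0) = 1, which have opposite signs.
f is continuous everywhere (it is a polynomial), in particular on [-3, 0].
By the Intermediate Value Theorem f must vanish at some point of (-3, 0).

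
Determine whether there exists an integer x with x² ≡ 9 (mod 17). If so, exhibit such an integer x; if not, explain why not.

x = 14

Take x = 14. Then 14² = 196 = 11·17 + 9, so 14² ≡ 9 (mod 17).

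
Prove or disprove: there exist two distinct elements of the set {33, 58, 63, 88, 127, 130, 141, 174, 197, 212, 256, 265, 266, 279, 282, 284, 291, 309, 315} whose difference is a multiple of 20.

There is no such pair.

Reduce each element modulo 20: 33↦13, 58↦18, 63↦3, 88↦8, 127↦7, 130↦10, 141↦1, 174↦14, 197↦17, 212↦12, 256↦16, 265↦5, 266↦6, 279↦19, 282↦2, 284↦4, 291↦11, 309↦9, 315↦15.
All 19 residues are distinct, so no two elements differ by a multiple of 20.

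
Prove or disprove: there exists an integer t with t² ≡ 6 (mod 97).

t = 54

t = 54 works: 54² = 2916, and 2916 − 6 = 2910 = 30·97.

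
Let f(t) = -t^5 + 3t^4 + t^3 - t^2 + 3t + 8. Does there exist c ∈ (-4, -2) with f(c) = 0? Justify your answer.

The endpoint values f(-4) = 1708 and f(-2) = 70 are both positive. Claim: f(t) > 0 for every t in (-4, -2).
Shift to the endpoint -2: with t = -2 − u (0 < u < 2), one computes f(-2 − u) = u^5 + 13u^4 + 63u^3 + 145u^2 + 157u + 70.
All 6 nonzero coefficients of this polynomial in u are positive; hence for u > 0 the value is a sum of positive terms (the constant 70 among them).
So f is strictly positive on (-4, -2); no root exists in the interval.

f has no root in that interval.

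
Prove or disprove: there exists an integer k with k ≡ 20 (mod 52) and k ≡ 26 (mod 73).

Since 52 and 73 share no common factor, CRT says the pair of congruences has a solution (unique mod 3796).
Any solution of the first congruence is k = 20 + 52t; substituting into the second, 52t ≡ 26 − 20 ≡ 6 (mod 73).
Invert 52 mod 73 by the Euclidean algorithm: 73 = 1·52 + 21, 52 = 2·21 + 10, 21 = 2·10 + 1, 10 = 10·1 + 0; back-substituting, 1 = 21 − 2·10 = 21 − 2·(52 − 2·21) = −2·52 + 5·21 = −2·52 + 5·(73 − 1·52) = 5·73 − 7·52. Hence 52·(-7) ≡ 1, so 52⁻¹ ≡ -7 ≡ 66 (mod 73).
Therefore t ≡ 66·6 = 396 ≡ 31 (mod 73).
Taking t = 31 gives k = 20 + 52·31 = 1632.
Indeed 1632 ≡ 20 (mod 52) and 1632 ≡ 26 (mod 73).

k = 1632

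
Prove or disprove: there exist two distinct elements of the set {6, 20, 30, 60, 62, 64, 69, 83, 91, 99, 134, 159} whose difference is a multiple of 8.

Reduce each element mod 8: 6↦6, 20↦4, 30↦6, 60↦4, 62↦6, 64↦0, 69↦5, 83↦3, 91↦3, 99↦3, 134↦6, 159↦7. The residue 6 repeats (at 6 and 30), and 30 − 6 = 24 = 3·8.

6 and 30 are such a pair.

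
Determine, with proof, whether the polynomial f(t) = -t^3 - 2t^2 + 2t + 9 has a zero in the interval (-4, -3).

No.

f(-4) = 33 and f(-3) = 12, both positive, so a sign-change argument is unavailable; we show f keeps this sign on the whole interval.
Shift to the endpoint -3: with t = -3 − u (0 < u < 1), one computes f(-3 − u) = u^3 + 7u^2 + 13u + 12.
All 4 nonzero coefficients of this polynomial in u are positive; hence for u > 0 the value is a sum of positive terms (the constant 12 among them).
Therefore f(t) > 0 throughout (-4, -3), and f has no zero there.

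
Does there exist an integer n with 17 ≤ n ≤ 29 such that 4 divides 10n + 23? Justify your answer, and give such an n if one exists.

No such integer n in that range exists.

At n = 17, 10·17 + 23 = 193 ≡ 1 (mod 4), and each step in n adds 10 ≡ 2 (mod 4), giving residues 1, 3, 1, 3, 1, 3, 1, 3, 1, 3, 1, 3, 1 for n = 17, 18, …, 29.
The residue 0 does not occur, so no n in [17, 29] makes 10n + 23 a multiple of 4.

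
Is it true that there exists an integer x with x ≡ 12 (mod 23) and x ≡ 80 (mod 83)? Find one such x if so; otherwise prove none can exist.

Since 23 and 83 share no common factor, CRT says the pair of congruences has a solution (unique mod 1909).
Write x = 12 + 23t and require 12 + 23t ≡ 80 (mod 83), i.e. 23t ≡ 68 (mod 83).
Note 23·65 = 1495 ≡ 1 (mod 83) (as 1495 − 1 = 18·83), so 23⁻¹ ≡ 65.
Multiplying by 65: t ≡ 65·68 = 4420 ≡ 21 (mod 83).
Taking t = 21 gives x = 12 + 23·21 = 495.
Verify: 495 = 21·23 + 12 and 495 = 5·83 + 80. ✓

x = 495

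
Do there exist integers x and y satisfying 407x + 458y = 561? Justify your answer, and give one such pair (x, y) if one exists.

407 and 458 are coprime, so 407x + 458y ranges over all of ℤ.
Run the Euclidean algorithm on 458 and 407: 458 = 1·407 + 51, 407 = 7·51 + 50, 51 = 1·50 + 1, 50 = 50·1 + 0.
Working back up the chain: 1 = 51 − 1·50 = 51 − (407 − 7·51) = −407 + 8·51 = −407 + 8·(458 − 1·407) = 8·458 − 9·407. So 407·(-9) + 458·8 = 1.
Multiplying through by 561: x = (-9)·561 = -5049, y = 8·561 = 4488 is a solution.
Adding 12·458 to x and subtracting 12·407 from y gives the tidier solution (447, -396).
Indeed 407·447 + 458·(-396) = 181929 − 181368 = 561.

x = 447, y = -396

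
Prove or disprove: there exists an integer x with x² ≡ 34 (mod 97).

No, no such integer exists.

97 is prime, so by Euler's criterion 34 is a square mod 97 iff 34^((97−1)/2) = 34^48 ≡ 1 (mod 97).
Repeated squaring mod 97: 34^2 = 1156 ≡ 89; 34^4 ≡ 89² = 7921 ≡ 64; 34^8 ≡ 64² = 4096 ≡ 22; 34^16 ≡ 22² = 484 ≡ 96; 34^32 ≡ 96² = 9216 ≡ 1.
Since 48 = 32 + 16, 34^48 ≡ 1 · 96; multiplying out mod 97: 1·96 = 96 ≡ 96. Thus 34^48 ≡ 96 ≡ −1 (mod 97).
The value −1 means 34 is a non-residue modulo 97, so x² ≡ 34 (mod 97) is impossible.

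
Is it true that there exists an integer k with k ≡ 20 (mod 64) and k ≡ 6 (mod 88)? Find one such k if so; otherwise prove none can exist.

Both moduli are multiples of 8 = gcd(64, 88), so any solution would satisfy k ≡ 20 and k ≡ 6 modulo 8 simultaneously.
These are incompatible: 20 − 6 = 14 is not divisible by 8.
So no integer satisfies both congruences.

No such integer exists.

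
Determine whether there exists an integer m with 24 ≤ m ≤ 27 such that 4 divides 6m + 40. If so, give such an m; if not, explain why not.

m = 24

At m = 24 we get 6·24 + 40 = 184, and 184 = 4·46.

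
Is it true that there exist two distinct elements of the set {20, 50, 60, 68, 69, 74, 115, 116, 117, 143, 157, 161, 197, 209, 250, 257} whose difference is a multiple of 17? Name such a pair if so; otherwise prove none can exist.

No, no such pair exists.

Residues mod 17: 20↦3, 50↦16, 60↦9, 68↦0, 69↦1, 74↦6, 115↦13, 116↦14, 117↦15, 143↦7, 157↦4, 161↦8, 197↦10, 209↦5, 250↦12, 257↦2.
No residue repeats among the 16 elements, so no pair has difference ≡ 0 (mod 17).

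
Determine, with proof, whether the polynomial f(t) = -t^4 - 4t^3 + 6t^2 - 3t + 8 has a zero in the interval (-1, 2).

Yes, f has a root in the interval.

f(-1) = 20 and f(2) = -22, which have opposite signs.
f is continuous everywhere (it is a polynomial), in particular on [-1, 2].
By the Intermediate Value Theorem f must vanish at some point of (-1, 2).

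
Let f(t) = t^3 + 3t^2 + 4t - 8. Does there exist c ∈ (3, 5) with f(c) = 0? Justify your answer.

No.

Evaluate at the endpoints: f(3) = 58, f(5) = 212 — same sign (positive).
The derivative f'(t) = 3t^2 + 6t + 4 is a quadratic with discriminant 6² − 4·3·4 = -12 < 0; it never vanishes, so it is always positive (sign of the leading coefficient).
Hence f is strictly increasing on ℝ, and in particular on [3, 5]. A strictly monotone function with same-sign endpoint values stays positive on the whole interval, so f has no zero in (3, 5).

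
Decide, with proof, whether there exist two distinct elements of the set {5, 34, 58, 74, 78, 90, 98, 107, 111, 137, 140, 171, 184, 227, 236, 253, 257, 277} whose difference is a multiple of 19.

No, no such pair exists.

Two integers differ by a multiple of 19 exactly when they have the same residue mod 19. The residues are 5↦5, 34↦15, 58↦1, 74↦17, 78↦2, 90↦14, 98↦3, 107↦12, 111↦16, 137↦4, 140↦7, 171↦0, 184↦13, 227↦18, 236↦8, 253↦6, 257↦10, 277↦11.
All 18 residues are distinct, so no two elements differ by a multiple of 19.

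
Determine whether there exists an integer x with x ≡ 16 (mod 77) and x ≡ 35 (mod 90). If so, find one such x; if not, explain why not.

x = 3635

The moduli 77 and 90 are coprime, so by the Chinese Remainder Theorem a unique solution modulo 6930 exists.
Any solution of the first congruence is x = 16 + 77t; substituting into the second, 77t ≡ 35 − 16 ≡ 19 (mod 90).
Since 77·83 = 6391 = 71·90 + 1, the inverse of 77 mod 90 is 83.
Therefore t ≡ 83·19 = 1577 ≡ 47 (mod 90).
Taking t = 47 gives x = 16 + 77·47 = 3635.
Indeed 3635 ≡ 16 (mod 77) and 3635 ≡ 35 (mod 90).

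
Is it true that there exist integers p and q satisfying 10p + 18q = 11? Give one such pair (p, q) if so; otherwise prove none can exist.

Both 10 and 18 are divisible by gcd(10, 18) = 2, hence so is any combination 10p + 18q.
But 11 = 2·5 + 1, so 2 ∤ 11.
Hence no integers p, q satisfy the equation.

No, no such integers exist.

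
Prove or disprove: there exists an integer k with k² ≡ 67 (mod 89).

k = 45

Take k = 45. Then 45² = 2025 = 22·89 + 67, so 45² ≡ 67 (mod 89).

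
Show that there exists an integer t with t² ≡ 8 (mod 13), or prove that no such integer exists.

There is no such integer.

Since (13 − t)² ≡ t² (mod 13), it suffices to square t = 0, 1, …, 6: the residues are 0, 1, 4, 9, 3, 12, 10.
The set of squares mod 13 is therefore {0, 1, 3, 4, 9, 10, 12}, which does not contain 8.
Therefore t² ≡ 8 (mod 13) has no solution.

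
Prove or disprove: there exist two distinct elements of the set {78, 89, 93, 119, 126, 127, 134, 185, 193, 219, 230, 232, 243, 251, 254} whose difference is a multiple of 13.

89 and 193 are such a pair.

89 mod 13 = 11 and 193 mod 13 = 11, so 193 − 89 = 104 = 8·13.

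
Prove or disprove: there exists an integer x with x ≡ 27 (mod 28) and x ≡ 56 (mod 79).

x = 1399

Since 28 and 79 share no common factor, CRT says the pair of congruences has a solution (unique mod 2212).
Any solution of the first congruence is x = 27 + 28t; substituting into the second, 28t ≡ 56 − 27 ≡ 29 (mod 79).
Invert 28 mod 79 by the Euclidean algorithm: 79 = 2·28 + 23, 28 = 1·23 + 5, 23 = 4·5 + 3, 5 = 1·3 + 2, 3 = 1·2 + 1, 2 = 2·1 + 0; back-substituting, 1 = 3 − 1·2 = 3 − (5 − 1·3) = −5 + 2·3 = −5 + 2·(23 − 4·5) = 2·23 − 9·5 = 2·23 − 9·(28 − 1·23) = −9·28 + 11·23 = −9·28 + 11·(79 − 2·28) = 11·79 − 31·28. Hence 28·(-31) ≡ 1, so 28⁻¹ ≡ -31 ≡ 48 (mod 79).
Multiplying by 48: t ≡ 48·29 = 1392 ≡ 49 (mod 79).
With t = 49: x = 27 + 28·49 = 1399.
Verify: 1399 = 49·28 + 27 and 1399 = 17·79 + 56. ✓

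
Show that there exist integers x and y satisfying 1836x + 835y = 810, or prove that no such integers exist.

1836 and 835 are coprime, so 1836x + 835y ranges over all of ℤ.
Dividing repeatedly: 1836 = 2·835 + 166, 835 = 5·166 + 5, 166 = 33·5 + 1, 5 = 5·1 + 0.
Working back up the chain: 1 = 166 − 33·5 = 166 − 33·(835 − 5·166) = −33·835 + 166·166 = −33·835 + 166·(1836 − 2·835) = 166·1836 − 365·835. So 1836·166 + 835·(-365) = 1.
Scaling by 810 gives the particular solution (x, y) = (134460, -295650).
Shifting by a multiple of (835, −1836) keeps it a solution: x = 134460 − 161·835 = 25, y = -295650 + 161·1836 = -54.
Check: 1836·25 + 835·(-54) = 45900 − 45090 = 810. ✓

x = 25, y = -54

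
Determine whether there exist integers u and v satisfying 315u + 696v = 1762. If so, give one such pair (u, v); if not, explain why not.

Any value of 315u + 696v is a multiple of gcd(315, 696) = 3.
However 1762 leaves remainder 1 on division by 3.
Therefore 315u + 696v = 1762 has no solution in integers.

No such integers exist.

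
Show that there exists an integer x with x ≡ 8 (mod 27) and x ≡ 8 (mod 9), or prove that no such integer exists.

x = 8

Here gcd(27, 9) = 9, and both 8 and 8 leave remainder 8 mod 9, so the system is consistent.
In fact x = 8 itself already satisfies 8 mod 9 = 8.
Check: 8 mod 27 = 8, 8 mod 9 = 8. ✓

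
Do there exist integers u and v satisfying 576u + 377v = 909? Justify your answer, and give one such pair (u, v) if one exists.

Since gcd(576, 377) = 1, every integer is an integer combination of 576 and 377.
Dividing repeatedly: 576 = 1·377 + 199, 377 = 1·199 + 178, 199 = 1·178 + 21, 178 = 8·21 + 10, 21 = 2·10 + 1, 10 = 10·1 + 0.
Working back up the chain: 1 = 21 − 2·10 = 21 − 2·(178 − 8·21) = −2·178 + 17·21 = −2·178 + 17·(199 − 1·178) = 17·199 − 19·178 = 17·199 − 19·(377 − 1·199) = −19·377 + 36·199 = −19·377 + 36·(576 − 1·377) = 36·576 − 55·377. So 576·36 + 377·(-55) = 1.
Times 909: 576·32724 + 377·(-49995) = 909, so (32724, -49995) solves it.
Subtracting 86·377 from u and adding 86·576 to v gives the tidier solution (302, -459).
Check: 576·302 + 377·(-459) = 173952 − 173043 = 909. ✓

u = 302, v = -459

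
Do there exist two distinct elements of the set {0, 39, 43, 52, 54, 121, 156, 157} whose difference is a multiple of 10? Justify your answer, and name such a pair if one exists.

Residues mod 10: 0↦0, 39↦9, 43↦3, 52↦2, 54↦4, 121↦1, 156↦6, 157↦7.
These 8 residues are pairwise different, hence no difference of two elements is divisible by 10.

No, no such pair exists.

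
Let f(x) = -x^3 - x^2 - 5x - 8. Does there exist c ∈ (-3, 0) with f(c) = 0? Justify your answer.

Such a root exists.

f(-3) = 25 and f(0) = -8, which have opposite signs.
f is continuous everywhere (it is a polynomial), in particular on [-3, 0].
So by the Intermediate Value Theorem there is a c strictly between -3 and 0 with f(c) = 0.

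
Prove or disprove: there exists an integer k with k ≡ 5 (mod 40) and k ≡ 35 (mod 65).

k = 165

Here gcd(40, 65) = 5, and both 5 and 35 leave remainder 0 mod 5, so the system is consistent.
Step through k = 5, 5 + 40, 5 + 2·40, …: the values 5, 45, 85, 125, 165 reduce mod 65 to 5, 45, 20, 60, 35. The value 165 hits 35.
Verify: 165 = 4·40 + 5 and 165 = 2·65 + 35. ✓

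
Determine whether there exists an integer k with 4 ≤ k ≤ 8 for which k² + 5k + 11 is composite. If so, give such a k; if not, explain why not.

At k = 7: 7² + 5·7 + 11 = 95 = 5·19, which is composite.

k = 7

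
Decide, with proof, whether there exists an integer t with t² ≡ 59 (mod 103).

t = 70

Take t = 70. Then 70² = 4900 = 47·103 + 59, so 70² ≡ 59 (mod 103).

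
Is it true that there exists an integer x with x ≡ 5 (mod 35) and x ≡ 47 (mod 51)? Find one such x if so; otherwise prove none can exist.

x = 1475

gcd(35, 51) = 1, so the Chinese Remainder Theorem guarantees exactly one residue class mod 1785 satisfying both.
Write x = 5 + 35t and require 5 + 35t ≡ 47 (mod 51), i.e. 35t ≡ 42 (mod 51).
Since 35·35 = 1225 = 24·51 + 1, the inverse of 35 mod 51 is 35.
Multiplying by 35: t ≡ 35·42 = 1470 ≡ 42 (mod 51).
With t = 42: x = 5 + 35·42 = 1475.
Verify: 1475 = 42·35 + 5 and 1475 = 28·51 + 47. ✓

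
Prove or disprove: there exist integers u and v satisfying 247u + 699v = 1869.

u = 483, v = -168

Since gcd(247, 699) = 1, every integer is an integer combination of 247 and 699.
Dividing repeatedly: 699 = 2·247 + 205, 247 = 1·205 + 42, 205 = 4·42 + 37, 42 = 1·37 + 5, 37 = 7·5 + 2, 5 = 2·2 + 1, 2 = 2·1 + 0.
Unwinding: 1 = 5 − 2·2 = 5 − 2·(37 − 7·5) = −2·37 + 15·5 = −2·37 + 15·(42 − 1·37) = 15·42 − 17·37 = 15·42 − 17·(205 − 4·42) = −17·205 + 83·42 = −17·205 + 83·(247 − 1·205) = 83·247 − 100·205 = 83·247 − 100·(699 − 2·247) = −100·699 + 283·247, i.e. 247·283 + 699·(-100) = 1.
Times 1869: 247·528927 + 699·(-186900) = 1869, so (528927, -186900) solves it.
Shifting by a multiple of (699, −247) keeps it a solution: u = 528927 − 756·699 = 483, v = -186900 + 756·247 = -168.
Check: 247·483 + 699·(-168) = 119301 − 117432 = 1869. ✓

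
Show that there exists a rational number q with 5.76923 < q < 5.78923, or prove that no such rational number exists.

q = 52/9

Multiplying by 9: 9·5.76923 = 51.92307 and 9·5.78923 = 52.10307, so the integer 52 lies strictly between them.
Hence 52/9 is a rational number with 5.76923 < 52/9 < 5.78923.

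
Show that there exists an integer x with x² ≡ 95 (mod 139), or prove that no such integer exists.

No, no such integer exists.

Apply Euler's criterion with the prime 139: 95 is a quadratic residue iff 95^69 ≡ 1 (mod 139), and a non-residue iff it is ≡ −1.
Squaring successively (mod 139): 95^2 = 9025 ≡ 129; 95^4 ≡ 129² = 16641 ≡ 100; 95^8 ≡ 100² = 10000 ≡ 131; 95^16 ≡ 131² = 17161 ≡ 64; 95^32 ≡ 64² = 4096 ≡ 65; 95^64 ≡ 65² = 4225 ≡ 55.
Since 69 = 64 + 4 + 1, 95^69 ≡ 55 · 100 · 95; multiplying out mod 139: 55·100 = 5500 ≡ 79, then 79·95 = 7505 ≡ 138. Thus 95^69 ≡ 138 ≡ −1 (mod 139).
The value −1 means 95 is a non-residue modulo 139, so x² ≡ 95 (mod 139) is impossible.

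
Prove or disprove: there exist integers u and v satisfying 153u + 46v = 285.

u = 19, v = -57

153 and 46 are coprime, so 153u + 46v ranges over all of ℤ.
Run the Euclidean algorithm on 153 and 46: 153 = 3·46 + 15, 46 = 3·15 + 1, 15 = 15·1 + 0.
Back-substituting, 1 = 46 − 3·15 = 46 − 3·(153 − 3·46) = −3·153 + 10·46; that is, 153·(-3) + 46·10 = 1.
Scaling by 285 gives the particular solution (u, v) = (-855, 2850).
Shifting by a multiple of (46, −153) keeps it a solution: u = -855 + 19·46 = 19, v = 2850 − 19·153 = -57.
Indeed 153·19 + 46·(-57) = 2907 − 2622 = 285.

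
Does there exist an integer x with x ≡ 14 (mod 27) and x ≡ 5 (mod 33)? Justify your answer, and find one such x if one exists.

x = 203

gcd(27, 33) = 3. A simultaneous solution exists iff 14 ≡ 5 (mod 3); here 14 mod 3 = 2 = 5 mod 3, so it does.
List candidates x ≡ 14 (mod 27): 14, 41, 68, 95, 122, 149, 176, 203. Modulo 33 these are 14, 8, 2, 29, 23, 17, 11, 5; 203 gives 5 as required.
Verify: 203 = 7·27 + 14 and 203 = 6·33 + 5. ✓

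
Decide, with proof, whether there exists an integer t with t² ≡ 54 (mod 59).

Apply Euler's criterion with the prime 59: 54 is a quadratic residue iff 54^29 ≡ 1 (mod 59), and a non-residue iff it is ≡ −1.
Repeated squaring mod 59: 54^2 = 2916 ≡ 25; 54^4 ≡ 25² = 625 ≡ 35; 54^8 ≡ 35² = 1225 ≡ 45; 54^16 ≡ 45² = 2025 ≡ 19.
Since 29 = 16 + 8 + 4 + 1, 54^29 ≡ 19 · 45 · 35 · 54; multiplying out mod 59: 19·45 = 855 ≡ 29, then 29·35 = 1015 ≡ 12, then 12·54 = 648 ≡ 58. Thus 54^29 ≡ 58 ≡ −1 (mod 59).
The value −1 means 54 is a non-residue modulo 59, so t² ≡ 54 (mod 59) is impossible.

No, no such integer exists.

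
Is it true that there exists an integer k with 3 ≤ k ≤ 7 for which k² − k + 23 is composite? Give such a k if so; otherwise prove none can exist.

k = 7

At k = 7: 7² − 7 + 23 = 65 = 5·13, which is composite.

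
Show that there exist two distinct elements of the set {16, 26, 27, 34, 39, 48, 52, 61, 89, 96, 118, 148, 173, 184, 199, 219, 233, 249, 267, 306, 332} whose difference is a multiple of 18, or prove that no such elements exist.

Both 16 and 34 leave remainder 16 on division by 18; their difference 18 = 1·18 is a multiple of 18.

Yes: 16 and 34.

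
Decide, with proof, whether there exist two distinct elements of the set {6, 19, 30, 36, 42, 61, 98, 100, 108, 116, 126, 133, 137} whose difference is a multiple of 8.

The pair (6, 30) works.

Reduce each element mod 8: 6↦6, 19↦3, 30↦6, 36↦4, 42↦2, 61↦5, 98↦2, 100↦4, 108↦4, 116↦4, 126↦6, 133↦5, 137↦1. The residue 6 repeats (at 6 and 30), and 30 − 6 = 24 = 3·8.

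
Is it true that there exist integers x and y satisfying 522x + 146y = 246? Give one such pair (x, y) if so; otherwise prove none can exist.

Since gcd(522, 146) = 2 and 246 = 2·123, Bézout's identity guarantees a solution.
Dividing through by 2 reduces the equation to 261x + 73y = 123.
Euclidean algorithm: 261 = 3·73 + 42, 73 = 1·42 + 31, 42 = 1·31 + 11, 31 = 2·11 + 9, 11 = 1·9 + 2, 9 = 4·2 + 1, 2 = 2·1 + 0.
Unwinding: 1 = 9 − 4·2 = 9 − 4·(11 − 1·9) = −4·11 + 5·9 = −4·11 + 5·(31 − 2·11) = 5·31 − 14·11 = 5·31 − 14·(42 − 1·31) = −14·42 + 19·31 = −14·42 + 19·(73 − 1·42) = 19·73 − 33·42 = 19·73 − 33·(261 − 3·73) = −33·261 + 118·73, i.e. 261·(-33) + 73·118 = 1.
Multiplying through by 123: x = (-33)·123 = -4059, y = 118·123 = 14514 is a solution.
The general solution is x = -4059 + 73k, y = 14514 − 261k; taking k = 56 gives the smaller pair x = 29, y = -102.
Check: 522·29 + 146·(-102) = 15138 − 14892 = 246. ✓

x = 29, y = -102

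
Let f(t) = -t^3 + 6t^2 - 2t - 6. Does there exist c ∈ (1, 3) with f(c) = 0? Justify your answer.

f(1) = -3 and f(3) = 15, which have opposite signs.
f is continuous everywhere (it is a polynomial), in particular on [1, 3].
By the Intermediate Value Theorem f must vanish at some point of (1, 3).

Such a root exists.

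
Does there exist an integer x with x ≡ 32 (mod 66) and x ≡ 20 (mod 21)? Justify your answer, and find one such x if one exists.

Here gcd(66, 21) = 3, and both 32 and 20 leave remainder 2 mod 3, so the system is consistent.
List candidates x ≡ 32 (mod 66): 32, 98, 164, 230. Modulo 21 these are 11, 14, 17, 20; 230 gives 20 as required.
Indeed 230 ≡ 32 (mod 66) and 230 ≡ 20 (mod 21).

x = 230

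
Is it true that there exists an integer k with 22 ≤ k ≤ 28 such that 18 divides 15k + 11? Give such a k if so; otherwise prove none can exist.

For k = 22, 23, …, 28 the values of 15k + 11 modulo 18 are 17, 14, 11, 8, 5, 2, 17 respectively.
Since 0 is absent from this list, 18 ∤ 15k + 11 for every k with 22 ≤ k ≤ 28.

There is no such integer k in that range.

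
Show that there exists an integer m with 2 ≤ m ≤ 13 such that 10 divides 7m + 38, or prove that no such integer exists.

At m = 6 we get 7·6 + 38 = 80, and 80 = 10·8.

m = 6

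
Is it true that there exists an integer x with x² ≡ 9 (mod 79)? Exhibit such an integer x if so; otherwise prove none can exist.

x = 76

x = 76 works: 76² = 5776, and 5776 − 9 = 5767 = 73·79.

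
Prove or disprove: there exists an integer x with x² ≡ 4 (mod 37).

Take x = 2. Then 2² = 4, and since 0 ≤ 4 < 37 this is already reduced: 2² ≡ 4 (mod 37).

x = 2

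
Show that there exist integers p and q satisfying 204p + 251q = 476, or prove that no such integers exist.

p = 86, q = -68

Since gcd(204, 251) = 1, every integer is an integer combination of 204 and 251.
Euclidean algorithm: 251 = 1·204 + 47, 204 = 4·47 + 16, 47 = 2·16 + 15, 16 = 1·15 + 1, 15 = 15·1 + 0.
Unwinding: 1 = 16 − 1·15 = 16 − (47 − 2·16) = −47 + 3·16 = −47 + 3·(204 − 4·47) = 3·204 − 13·47 = 3·204 − 13·(251 − 1·204) = −13·251 + 16·204, i.e. 204·16 + 251·(-13) = 1.
Scaling by 476 gives the particular solution (p, q) = (7616, -6188).
The general solution is p = 7616 + 251k, q = -6188 − 204k; taking k = -30 gives the smaller pair p = 86, q = -68.
Indeed 204·86 + 251·(-68) = 17544 − 17068 = 476.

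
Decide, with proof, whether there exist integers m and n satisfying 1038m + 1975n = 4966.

1038 and 1975 are coprime, so 1038m + 1975n ranges over all of ℤ.
Euclidean algorithm: 1975 = 1·1038 + 937, 1038 = 1·937 + 101, 937 = 9·101 + 28, 101 = 3·28 + 17, 28 = 1·17 + 11, 17 = 1·11 + 6, 11 = 1·6 + 5, 6 = 1·5 + 1, 5 = 5·1 + 0.
Unwinding: 1 = 6 − 1·5 = 6 − (11 − 1·6) = −11 + 2·6 = −11 + 2·(17 − 1·11) = 2·17 − 3·11 = 2·17 − 3·(28 − 1·17) = −3·28 + 5·17 = −3·28 + 5·(101 − 3·28) = 5·101 − 18·28 = 5·101 − 18·(937 − 9·101) = −18·937 + 167·101 = −18·937 + 167·(1038 − 1·937) = 167·1038 − 185·937 = 167·1038 − 185·(1975 − 1·1038) = −185·1975 + 352·1038, i.e. 1038·352 + 1975·(-185) = 1.
Times 4966: 1038·1748032 + 1975·(-918710) = 4966, so (1748032, -918710) solves it.
Shifting by a multiple of (1975, −1038) keeps it a solution: m = 1748032 − 885·1975 = 157, n = -918710 + 885·1038 = -80.
Indeed 1038·157 + 1975·(-80) = 162966 − 158000 = 4966.

m = 157, n = -80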